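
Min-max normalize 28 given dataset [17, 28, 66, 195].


min=17, max=195
(28-17)/(195-17) = 11/178 = 0.0618

0.0618


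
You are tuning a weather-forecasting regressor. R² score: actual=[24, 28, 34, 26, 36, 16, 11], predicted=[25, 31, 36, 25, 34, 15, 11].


ȳ = 25
SS_res = Σ(y-ŷ)² = 20
SS_tot = Σ(y-ȳ)² = 490
R² = 1 - SS_res/SS_tot = 1 - 0.0408 = 0.9592

0.9592


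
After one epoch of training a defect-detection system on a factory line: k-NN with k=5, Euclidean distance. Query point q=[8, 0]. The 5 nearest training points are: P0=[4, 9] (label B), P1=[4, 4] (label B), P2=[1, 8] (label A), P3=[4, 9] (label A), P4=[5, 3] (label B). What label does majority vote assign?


d(q,P0) = 9.8489  (label B)
d(q,P1) = 5.6569  (label B)
d(q,P2) = 10.6301  (label A)
d(q,P3) = 9.8489  (label A)
d(q,P4) = 4.2426  (label B)
Votes: A=2, B=3
Majority → B

B


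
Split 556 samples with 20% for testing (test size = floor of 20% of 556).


Test = ⌊556·20/100⌋ = 111
Train = 556 - 111 = 445

Train: 445, Test: 111


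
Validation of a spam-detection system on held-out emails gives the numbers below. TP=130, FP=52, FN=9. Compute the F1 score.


Precision = 130/182 = 0.7143
Recall = 130/139 = 0.9353
F1 = 2·P·R/(P+R) = 2·TP/(2·TP+FP+FN) = 260/(260+52+9) = 260/321 = 0.81

0.81


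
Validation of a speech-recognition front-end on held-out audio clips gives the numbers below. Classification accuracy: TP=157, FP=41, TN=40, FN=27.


Accuracy = (TP+TN)/(TP+TN+FP+FN)
= (157+40)/(265)
= 197/265 = 74.34%

74.34%


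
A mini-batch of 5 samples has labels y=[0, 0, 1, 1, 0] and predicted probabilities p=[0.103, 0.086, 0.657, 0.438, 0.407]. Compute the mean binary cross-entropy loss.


L[0] = -ln(1-0.103) = -ln(0.897) = 0.1087
L[1] = -ln(1-0.086) = -ln(0.914) = 0.0899
L[2] = -ln(0.657) = 0.4201
L[3] = -ln(0.438) = 0.8255
L[4] = -ln(1-0.407) = -ln(0.593) = 0.5226
mean = (0.1087 + 0.0899 + 0.4201 + 0.8255 + 0.5226)/5 = 0.3934

0.3934


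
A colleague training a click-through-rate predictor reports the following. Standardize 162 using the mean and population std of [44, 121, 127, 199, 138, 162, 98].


μ = 127, σ = 45.1917
z = (162 - 127)/45.1917 = 0.7745

0.7745


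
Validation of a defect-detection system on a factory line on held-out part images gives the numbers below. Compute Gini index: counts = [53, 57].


Probabilities: [53/110, 57/110] ≈ [0.4818, 0.5182]
Σpᵢ² = (2809 + 3249)/110² = 6058/12100
Gini = 1 - Σpᵢ² = 1 - 6058/12100 = 0.4993

0.4993


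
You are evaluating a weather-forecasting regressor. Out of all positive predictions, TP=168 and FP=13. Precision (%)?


Precision = TP/(TP+FP)
= 168/(168+13)
= 168/181 = 92.82%

92.82%


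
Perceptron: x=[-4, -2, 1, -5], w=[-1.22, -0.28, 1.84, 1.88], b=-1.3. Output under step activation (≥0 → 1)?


z = (-4)·(-1.22) + (-2)·(-0.28) + (1)·(1.84) + (-5)·(1.88) - 1.3
  = -3.42
step(z) = 0 (z<0)

0


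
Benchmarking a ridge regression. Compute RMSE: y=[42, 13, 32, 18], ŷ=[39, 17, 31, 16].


MSE = 30/4 = 7.5
RMSE = √(30/4) = 2.7386

2.7386


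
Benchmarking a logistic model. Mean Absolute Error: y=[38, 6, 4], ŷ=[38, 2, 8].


Absolute errors: |38-38|=0, |6-2|=4, |4-8|=4
Sum = 8
MAE = 8/3 = 8/3

8/3


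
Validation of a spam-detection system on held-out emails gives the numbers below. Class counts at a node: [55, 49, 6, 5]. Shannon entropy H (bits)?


Probabilities: [55/115, 49/115, 6/115, 5/115] ≈ [0.4783, 0.4261, 0.0522, 0.0435]
H = -((55/115)·log₂(55/115) + (49/115)·log₂(49/115) + (6/115)·log₂(6/115) + (5/115)·log₂(5/115))
  = 1.4523 bits

1.4523 bits


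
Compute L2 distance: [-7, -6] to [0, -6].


d = √((-7-0)² + (-6+ 6)²)
  = √(49 + 0)
  = √49 = 7.0

7.0


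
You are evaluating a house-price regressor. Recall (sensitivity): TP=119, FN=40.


Recall = TP/(TP+FN)
= 119/(119+40)
= 119/159 = 74.84%

74.84%


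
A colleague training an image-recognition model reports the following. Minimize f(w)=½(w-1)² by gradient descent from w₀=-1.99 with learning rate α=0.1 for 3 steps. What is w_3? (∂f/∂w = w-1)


step 1: grad = -1.99-1 = -2.99; w = -1.99 - 0.1·(-2.99) = -1.691
step 2: grad = -1.691-1 = -2.691; w = -1.691 - 0.1·(-2.691) = -1.4219
step 3: grad = -1.4219-1 = -2.4219; w = -1.4219 - 0.1·(-2.4219) = -1.17971

-1.17971


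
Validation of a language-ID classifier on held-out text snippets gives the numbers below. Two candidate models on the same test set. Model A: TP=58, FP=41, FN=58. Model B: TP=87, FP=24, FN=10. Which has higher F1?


Model A: P=58/99=0.5859, R=58/116=0.5, F1=2PR/(P+R)=2TP/(2TP+FP+FN)=116/215=0.5395
Model B: P=87/111=0.7838, R=87/97=0.8969, F1=2PR/(P+R)=2TP/(2TP+FP+FN)=174/208=0.8365
0.5395 < 0.8365 → Model B

Model B


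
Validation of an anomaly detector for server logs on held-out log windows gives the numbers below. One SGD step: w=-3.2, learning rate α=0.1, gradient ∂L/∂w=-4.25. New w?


w_new = w - α·∇
= -3.2 - 0.1·-4.25
= -3.2 + 0.425
= -2.775

-2.775


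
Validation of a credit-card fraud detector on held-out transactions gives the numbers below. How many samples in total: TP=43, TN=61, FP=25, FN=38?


Total = TP + TN + FP + FN
= 43 + 61 + 25 + 38
= 167
(Predicted positive: 68, predicted negative: 99)

167


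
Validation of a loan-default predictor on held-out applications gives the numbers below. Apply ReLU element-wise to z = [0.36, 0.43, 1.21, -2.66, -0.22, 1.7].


ReLU(0.36) = max(0, 0.36) = 0.36
ReLU(0.43) = max(0, 0.43) = 0.43
ReLU(1.21) = max(0, 1.21) = 1.21
ReLU(-2.66) = max(0, -2.66) = 0.0
ReLU(-0.22) = max(0, -0.22) = 0.0
ReLU(1.7) = max(0, 1.7) = 1.7
result = [0.36, 0.43, 1.21, 0.0, 0.0, 1.7]

[0.36, 0.43, 1.21, 0.0, 0.0, 1.7]


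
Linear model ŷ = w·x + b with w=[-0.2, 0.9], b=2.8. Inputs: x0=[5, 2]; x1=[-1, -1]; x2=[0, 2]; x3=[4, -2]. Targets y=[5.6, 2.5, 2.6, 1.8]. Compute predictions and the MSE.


ŷ0 = (-0.2)·(5) + (0.9)·(2) + 2.8 = 3.6
ŷ1 = (-0.2)·(-1) + (0.9)·(-1) + 2.8 = 2.1
ŷ2 = (-0.2)·(0) + (0.9)·(2) + 2.8 = 4.6
ŷ3 = (-0.2)·(4) + (0.9)·(-2) + 2.8 = 0.2
errors² = [4.0, 0.16, 4.0, 2.56]
MSE = 10.7200/4 = 2.68

2.68


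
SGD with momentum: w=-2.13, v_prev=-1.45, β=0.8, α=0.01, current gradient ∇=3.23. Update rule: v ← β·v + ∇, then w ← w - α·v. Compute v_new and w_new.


v_new = 0.8·-1.45 + 3.23 = -1.16 + 3.23 = 2.07
w_new = -2.13 - 0.01·2.07 = -2.13 - 0.0207 = -2.1507

v_new=2.07, w_new=-2.1507


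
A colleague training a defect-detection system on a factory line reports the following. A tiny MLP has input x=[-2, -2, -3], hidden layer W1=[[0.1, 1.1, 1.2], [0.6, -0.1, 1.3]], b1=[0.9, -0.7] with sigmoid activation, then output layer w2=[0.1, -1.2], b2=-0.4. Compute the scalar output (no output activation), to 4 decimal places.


z1[0] = (0.1)·(-2) + (1.1)·(-2) + (1.2)·(-3) + 0.9 = -5.1
z1[1] = (0.6)·(-2) + (-0.1)·(-2) + (1.3)·(-3) - 0.7 = -5.6
h = sigmoid(z1) = [0.0061, 0.0037]
output = (0.1)·(0.0061) + (-1.2)·(0.0037) - 0.4 = -0.4038

-0.4038


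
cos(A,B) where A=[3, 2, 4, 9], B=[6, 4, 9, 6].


A·B = 3·6 + 2·4 + 4·9 + 9·6 = 116
‖A‖ = √110 = 10.4881, ‖B‖ = √169 = 13
cos = 116/(√110·√169) = 116/√18590 = 0.8508

0.8508


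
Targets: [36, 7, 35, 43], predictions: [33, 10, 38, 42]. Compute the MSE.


Squared errors: (36-33)²=9, (7-10)²=9, (35-38)²=9, (43-42)²=1
Sum = 28
MSE = 28/4 = 7

7


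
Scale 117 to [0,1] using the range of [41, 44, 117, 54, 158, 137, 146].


min=41, max=158
(117-41)/(158-41) = 76/117 = 0.6496

0.6496


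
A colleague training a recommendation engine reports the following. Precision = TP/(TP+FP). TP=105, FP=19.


Precision = TP/(TP+FP)
= 105/(105+19)
= 105/124 = 84.68%

84.68%


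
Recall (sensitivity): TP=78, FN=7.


Recall = TP/(TP+FN)
= 78/(78+7)
= 78/85 = 91.76%

91.76%


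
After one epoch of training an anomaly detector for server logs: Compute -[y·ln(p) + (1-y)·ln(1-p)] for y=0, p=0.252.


BCE = -[y·ln(p) + (1-y)·ln(1-p)]
= -0 - 1·ln(1-0.252)
= -ln(0.748) = 0.2904

0.2904


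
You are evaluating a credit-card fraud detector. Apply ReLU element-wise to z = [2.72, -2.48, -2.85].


ReLU(2.72) = max(0, 2.72) = 2.72
ReLU(-2.48) = max(0, -2.48) = 0.0
ReLU(-2.85) = max(0, -2.85) = 0.0
result = [2.72, 0.0, 0.0]

[2.72, 0.0, 0.0]


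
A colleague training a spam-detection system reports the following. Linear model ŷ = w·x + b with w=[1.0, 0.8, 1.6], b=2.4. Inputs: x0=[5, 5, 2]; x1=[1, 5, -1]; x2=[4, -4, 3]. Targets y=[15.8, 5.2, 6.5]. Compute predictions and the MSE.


ŷ0 = (1.0)·(5) + (0.8)·(5) + (1.6)·(2) + 2.4 = 14.6
ŷ1 = (1.0)·(1) + (0.8)·(5) + (1.6)·(-1) + 2.4 = 5.8
ŷ2 = (1.0)·(4) + (0.8)·(-4) + (1.6)·(3) + 2.4 = 8.0
errors² = [1.44, 0.36, 2.25]
MSE = 4.0500/3 = 1.35

1.35


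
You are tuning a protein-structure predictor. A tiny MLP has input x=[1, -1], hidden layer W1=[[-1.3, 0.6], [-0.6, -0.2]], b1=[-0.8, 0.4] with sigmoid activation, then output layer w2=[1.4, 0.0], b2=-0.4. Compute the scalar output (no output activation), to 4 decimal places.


z1[0] = (-1.3)·(1) + (0.6)·(-1) - 0.8 = -2.7
z1[1] = (-0.6)·(1) + (-0.2)·(-1) + 0.4 = 0.0
h = sigmoid(z1) = [0.063, 0.5]
output = (1.4)·(0.063) + (0.0)·(0.5) - 0.4 = -0.3118

-0.3118


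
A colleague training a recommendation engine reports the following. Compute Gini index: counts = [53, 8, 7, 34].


Probabilities: [53/102, 8/102, 7/102, 34/102] ≈ [0.5196, 0.0784, 0.0686, 0.3333]
Σpᵢ² = (2809 + 64 + 49 + 1156)/102² = 4078/10404
Gini = 1 - Σpᵢ² = 1 - 4078/10404 = 0.608

0.608


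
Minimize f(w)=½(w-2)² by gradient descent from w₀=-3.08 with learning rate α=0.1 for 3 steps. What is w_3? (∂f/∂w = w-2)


step 1: grad = -3.08-2 = -5.08; w = -3.08 - 0.1·(-5.08) = -2.572
step 2: grad = -2.572-2 = -4.572; w = -2.572 - 0.1·(-4.572) = -2.1148
step 3: grad = -2.1148-2 = -4.1148; w = -2.1148 - 0.1·(-4.1148) = -1.70332

-1.70332


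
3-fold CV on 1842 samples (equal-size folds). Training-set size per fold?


Fold size = 1842/3 = 614
Training per fold = 1842 - 614 = 1228

1228


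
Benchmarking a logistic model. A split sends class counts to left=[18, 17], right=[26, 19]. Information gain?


Parent = [44, 36], H_parent = 0.9928
H_left = 0.9994 (n=35), H_right = 0.9825 (n=45)
H_children = (35/80)·0.9994 + (45/80)·0.9825 = 0.9899
IG = 0.9928 - 0.9899 = 0.0029

0.0029


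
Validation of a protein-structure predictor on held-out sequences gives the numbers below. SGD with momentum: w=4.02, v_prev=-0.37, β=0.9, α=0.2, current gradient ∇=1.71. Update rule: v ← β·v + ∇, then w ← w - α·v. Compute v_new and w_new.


v_new = 0.9·-0.37 + 1.71 = -0.333 + 1.71 = 1.377
w_new = 4.02 - 0.2·1.377 = 4.02 - 0.2754 = 3.7446

v_new=1.377, w_new=3.7446


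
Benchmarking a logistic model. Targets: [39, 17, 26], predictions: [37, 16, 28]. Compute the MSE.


Squared errors: (39-37)²=4, (17-16)²=1, (26-28)²=4
Sum = 9
MSE = 9/3 = 3

3


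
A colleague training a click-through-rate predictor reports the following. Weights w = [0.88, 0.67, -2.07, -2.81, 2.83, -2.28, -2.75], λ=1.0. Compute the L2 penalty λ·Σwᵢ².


‖w‖₂² = (0.88)² + (0.67)² + (-2.07)² + (-2.81)² + (2.83)² + (-2.28)² + (-2.75)²
     = 0.7744 + 0.4489 + 4.2849 + 7.8961 + 8.0089 + 5.1984 + 7.5625
     = 34.1741
λ·‖w‖₂² = 1.0·34.1741 = 34.1741

34.1741


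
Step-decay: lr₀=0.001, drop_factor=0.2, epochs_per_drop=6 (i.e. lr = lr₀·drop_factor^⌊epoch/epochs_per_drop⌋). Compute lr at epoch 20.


n_drops = ⌊20/6⌋ = 3
lr = 0.001·0.2^3 = 0.001·0.008 = 0.000008

0.000008


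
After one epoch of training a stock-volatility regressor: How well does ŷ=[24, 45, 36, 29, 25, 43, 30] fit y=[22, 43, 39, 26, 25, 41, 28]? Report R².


ȳ = 32
SS_res = Σ(y-ŷ)² = 34
SS_tot = Σ(y-ȳ)² = 452
R² = 1 - SS_res/SS_tot = 1 - 0.0752 = 0.9248

0.9248


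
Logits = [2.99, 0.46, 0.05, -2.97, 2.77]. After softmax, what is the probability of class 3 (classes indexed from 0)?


Exponentials: e^2.99=19.8857, e^0.46=1.5841, e^0.05=1.0513, e^-2.97=0.0513, e^2.77=15.9586
Sum = 38.531
Softmax = [0.5161, 0.0411, 0.0273, 0.0013, 0.4142]
p[3] = 0.0513/38.531 = 0.0013

0.0013


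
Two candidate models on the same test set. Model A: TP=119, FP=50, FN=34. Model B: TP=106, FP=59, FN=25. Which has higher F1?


Model A: P=119/169=0.7041, R=119/153=0.7778, F1=2PR/(P+R)=2TP/(2TP+FP+FN)=238/322=0.7391
Model B: P=106/165=0.6424, R=106/131=0.8092, F1=2PR/(P+R)=2TP/(2TP+FP+FN)=212/296=0.7162
0.7391 > 0.7162 → Model A

Model A


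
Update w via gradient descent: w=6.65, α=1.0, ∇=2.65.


w_new = w - α·∇
= 6.65 - 1.0·2.65
= 6.65 - 2.65
= 4

4


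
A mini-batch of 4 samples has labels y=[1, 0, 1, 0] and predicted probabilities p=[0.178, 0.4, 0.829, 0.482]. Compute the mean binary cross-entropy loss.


L[0] = -ln(0.178) = 1.726
L[1] = -ln(1-0.4) = -ln(0.6) = 0.5108
L[2] = -ln(0.829) = 0.1875
L[3] = -ln(1-0.482) = -ln(0.518) = 0.6578
mean = (1.726 + 0.5108 + 0.1875 + 0.6578)/4 = 0.7705

0.7705


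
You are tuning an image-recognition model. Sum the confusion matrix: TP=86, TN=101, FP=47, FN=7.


Total = TP + TN + FP + FN
= 86 + 101 + 47 + 7
= 241
(Predicted positive: 133, predicted negative: 108)

241


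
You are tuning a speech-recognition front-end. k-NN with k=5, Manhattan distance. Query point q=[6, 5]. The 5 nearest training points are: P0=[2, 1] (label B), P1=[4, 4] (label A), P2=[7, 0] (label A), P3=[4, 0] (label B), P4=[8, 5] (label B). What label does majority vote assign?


d(q,P0) = 8  (label B)
d(q,P1) = 3  (label A)
d(q,P2) = 6  (label A)
d(q,P3) = 7  (label B)
d(q,P4) = 2  (label B)
Votes: A=2, B=3
Majority → B

B


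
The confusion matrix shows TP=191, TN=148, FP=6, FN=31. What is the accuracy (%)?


Accuracy = (TP+TN)/(TP+TN+FP+FN)
= (191+148)/(376)
= 339/376 = 90.16%

90.16%


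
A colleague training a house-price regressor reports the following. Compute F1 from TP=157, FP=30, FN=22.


Precision = 157/187 = 0.8396
Recall = 157/179 = 0.8771
F1 = 2·P·R/(P+R) = 2·TP/(2·TP+FP+FN) = 314/(314+30+22) = 314/366 = 0.8579

0.8579


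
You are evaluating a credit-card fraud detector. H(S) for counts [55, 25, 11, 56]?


Probabilities: [55/147, 25/147, 11/147, 56/147] ≈ [0.3741, 0.1701, 0.0748, 0.381]
H = -((55/147)·log₂(55/147) + (25/147)·log₂(25/147) + (11/147)·log₂(11/147) + (56/147)·log₂(56/147))
  = 1.7756 bits

1.7756 bits


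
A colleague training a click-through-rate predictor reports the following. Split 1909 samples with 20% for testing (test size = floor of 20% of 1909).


Test = ⌊1909·20/100⌋ = 381
Train = 1909 - 381 = 1528

Train: 1528, Test: 381


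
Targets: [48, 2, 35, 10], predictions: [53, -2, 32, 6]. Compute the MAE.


Absolute errors: |48-53|=5, |2+ 2|=4, |35-32|=3, |10-6|=4
Sum = 16
MAE = 16/4 = 4

4


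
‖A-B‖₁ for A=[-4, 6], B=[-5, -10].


d = |-4+ 5| + |6+ 10|
  = 1 + 16
  = 17

17


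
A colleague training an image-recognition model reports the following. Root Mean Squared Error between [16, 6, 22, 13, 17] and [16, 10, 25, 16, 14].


MSE = 43/5 = 8.6
RMSE = √(43/5) = 2.9326

2.9326


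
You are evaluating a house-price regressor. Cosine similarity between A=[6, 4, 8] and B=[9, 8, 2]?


A·B = 6·9 + 4·8 + 8·2 = 102
‖A‖ = √116 = 10.7703, ‖B‖ = √149 = 12.2066
cos = 102/(√116·√149) = 102/√17284 = 0.7759

0.7759


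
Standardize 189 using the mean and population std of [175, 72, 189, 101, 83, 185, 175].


μ = 140, σ = 48.2108
z = (189 - 140)/48.2108 = 1.0164

1.0164


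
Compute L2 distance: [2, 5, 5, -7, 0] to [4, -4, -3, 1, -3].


d = √((2-4)² + (5+ 4)² + (5+ 3)² + (-7-1)² + (0+ 3)²)
  = √(4 + 81 + 64 + 64 + 9)
  = √222 = 14.8997

14.8997


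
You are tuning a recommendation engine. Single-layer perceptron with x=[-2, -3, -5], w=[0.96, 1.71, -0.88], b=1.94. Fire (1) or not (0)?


z = (-2)·(0.96) + (-3)·(1.71) + (-5)·(-0.88) + 1.94
  = -0.71
step(z) = 0 (z<0)

0


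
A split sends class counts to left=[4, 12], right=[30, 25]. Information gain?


Parent = [34, 37], H_parent = 0.9987
H_left = 0.8113 (n=16), H_right = 0.994 (n=55)
H_children = (16/71)·0.8113 + (55/71)·0.994 = 0.9528
IG = 0.9987 - 0.9528 = 0.0459

0.0459


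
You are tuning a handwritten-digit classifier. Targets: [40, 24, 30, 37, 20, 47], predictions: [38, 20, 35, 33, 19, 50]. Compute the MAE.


Absolute errors: |40-38|=2, |24-20|=4, |30-35|=5, |37-33|=4, |20-19|=1, |47-50|=3
Sum = 19
MAE = 19/6 = 19/6

19/6


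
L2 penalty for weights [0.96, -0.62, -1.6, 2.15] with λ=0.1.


‖w‖₂² = (0.96)² + (-0.62)² + (-1.6)² + (2.15)²
     = 0.9216 + 0.3844 + 2.56 + 4.6225
     = 8.4885
λ·‖w‖₂² = 0.1·8.4885 = 0.84885

0.84885


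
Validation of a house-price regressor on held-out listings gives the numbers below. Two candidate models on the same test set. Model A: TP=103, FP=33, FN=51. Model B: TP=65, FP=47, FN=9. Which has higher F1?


Model A: P=103/136=0.7574, R=103/154=0.6688, F1=2PR/(P+R)=2TP/(2TP+FP+FN)=206/290=0.7103
Model B: P=65/112=0.5804, R=65/74=0.8784, F1=2PR/(P+R)=2TP/(2TP+FP+FN)=130/186=0.6989
0.7103 > 0.6989 → Model A

Model A


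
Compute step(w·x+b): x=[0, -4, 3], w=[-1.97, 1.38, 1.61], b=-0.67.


z = (0)·(-1.97) + (-4)·(1.38) + (3)·(1.61) - 0.67
  = -1.36
step(z) = 0 (z<0)

0


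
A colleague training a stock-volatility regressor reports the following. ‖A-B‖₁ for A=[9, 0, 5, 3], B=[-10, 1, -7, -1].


d = |9+ 10| + |0-1| + |5+ 7| + |3+ 1|
  = 19 + 1 + 12 + 4
  = 36

36


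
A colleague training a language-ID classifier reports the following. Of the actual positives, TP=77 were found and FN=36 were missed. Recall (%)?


Recall = TP/(TP+FN)
= 77/(77+36)
= 77/113 = 68.14%

68.14%


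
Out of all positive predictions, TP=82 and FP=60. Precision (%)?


Precision = TP/(TP+FP)
= 82/(82+60)
= 82/142 = 57.75%

57.75%


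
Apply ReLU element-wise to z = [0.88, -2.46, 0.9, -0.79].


ReLU(0.88) = max(0, 0.88) = 0.88
ReLU(-2.46) = max(0, -2.46) = 0.0
ReLU(0.9) = max(0, 0.9) = 0.9
ReLU(-0.79) = max(0, -0.79) = 0.0
result = [0.88, 0.0, 0.9, 0.0]

[0.88, 0.0, 0.9, 0.0]


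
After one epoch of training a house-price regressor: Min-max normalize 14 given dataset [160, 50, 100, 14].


min=14, max=160
(14-14)/(160-14) = 0/146 = 0.0

0.0


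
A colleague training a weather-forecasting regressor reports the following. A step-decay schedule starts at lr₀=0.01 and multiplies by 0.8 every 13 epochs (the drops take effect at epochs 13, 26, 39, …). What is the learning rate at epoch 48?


n_drops = ⌊48/13⌋ = 3
lr = 0.01·0.8^3 = 0.01·0.512 = 0.00512

0.00512


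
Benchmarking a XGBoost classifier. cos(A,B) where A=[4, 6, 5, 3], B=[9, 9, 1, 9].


A·B = 4·9 + 6·9 + 5·1 + 3·9 = 122
‖A‖ = √86 = 9.2736, ‖B‖ = √244 = 15.6205
cos = 122/(√86·√244) = 122/√20984 = 0.8422

0.8422


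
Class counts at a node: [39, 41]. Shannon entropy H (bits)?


Probabilities: [39/80, 41/80] ≈ [0.4875, 0.5125]
H = -((39/80)·log₂(39/80) + (41/80)·log₂(41/80))
  = 0.9995 bits

0.9995 bits


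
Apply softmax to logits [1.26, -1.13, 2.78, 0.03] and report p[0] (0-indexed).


Exponentials: e^1.26=3.5254, e^-1.13=0.323, e^2.78=16.119, e^0.03=1.0305
Sum = 20.9979
Softmax = [0.1679, 0.0154, 0.7676, 0.0491]
p[0] = 3.5254/20.9979 = 0.1679

0.1679


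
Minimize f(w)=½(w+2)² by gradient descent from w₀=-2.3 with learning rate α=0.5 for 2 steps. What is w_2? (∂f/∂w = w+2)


step 1: grad = -2.3+2 = -0.3; w = -2.3 - 0.5·(-0.3) = -2.15
step 2: grad = -2.15+2 = -0.15; w = -2.15 - 0.5·(-0.15) = -2.075

-2.075


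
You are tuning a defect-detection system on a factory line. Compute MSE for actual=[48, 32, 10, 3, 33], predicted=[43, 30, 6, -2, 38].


Squared errors: (48-43)²=25, (32-30)²=4, (10-6)²=16, (3+ 2)²=25, (33-38)²=25
Sum = 95
MSE = 95/5 = 19

19


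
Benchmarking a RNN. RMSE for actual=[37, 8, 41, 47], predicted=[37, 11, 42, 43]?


MSE = 26/4 = 6.5
RMSE = √(26/4) = 2.5495

2.5495


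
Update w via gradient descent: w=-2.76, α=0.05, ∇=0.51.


w_new = w - α·∇
= -2.76 - 0.05·0.51
= -2.76 - 0.0255
= -2.7855

-2.7855


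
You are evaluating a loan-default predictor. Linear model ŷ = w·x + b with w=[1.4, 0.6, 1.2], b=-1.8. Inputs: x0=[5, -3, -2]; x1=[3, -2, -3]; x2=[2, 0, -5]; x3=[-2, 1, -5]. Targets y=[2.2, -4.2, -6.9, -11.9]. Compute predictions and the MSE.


ŷ0 = (1.4)·(5) + (0.6)·(-3) + (1.2)·(-2) - 1.8 = 1.0
ŷ1 = (1.4)·(3) + (0.6)·(-2) + (1.2)·(-3) - 1.8 = -2.4
ŷ2 = (1.4)·(2) + (0.6)·(0) + (1.2)·(-5) - 1.8 = -5.0
ŷ3 = (1.4)·(-2) + (0.6)·(1) + (1.2)·(-5) - 1.8 = -10.0
errors² = [1.44, 3.24, 3.61, 3.61]
MSE = 11.9000/4 = 2.975

2.975


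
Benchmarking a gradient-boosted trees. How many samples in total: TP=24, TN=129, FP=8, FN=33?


Total = TP + TN + FP + FN
= 24 + 129 + 8 + 33
= 194
(Predicted positive: 32, predicted negative: 162)

194


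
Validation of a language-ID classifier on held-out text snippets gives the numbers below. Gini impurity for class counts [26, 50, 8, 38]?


Probabilities: [26/122, 50/122, 8/122, 38/122] ≈ [0.2131, 0.4098, 0.0656, 0.3115]
Σpᵢ² = (676 + 2500 + 64 + 1444)/122² = 4684/14884
Gini = 1 - Σpᵢ² = 1 - 4684/14884 = 0.6853

0.6853


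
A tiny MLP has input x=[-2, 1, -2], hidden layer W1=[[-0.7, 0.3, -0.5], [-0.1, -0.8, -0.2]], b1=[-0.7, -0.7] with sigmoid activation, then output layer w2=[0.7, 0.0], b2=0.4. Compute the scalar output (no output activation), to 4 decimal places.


z1[0] = (-0.7)·(-2) + (0.3)·(1) + (-0.5)·(-2) - 0.7 = 2.0
z1[1] = (-0.1)·(-2) + (-0.8)·(1) + (-0.2)·(-2) - 0.7 = -0.9
h = sigmoid(z1) = [0.8808, 0.2891]
output = (0.7)·(0.8808) + (0.0)·(0.2891) + 0.4 = 1.0166

1.0166


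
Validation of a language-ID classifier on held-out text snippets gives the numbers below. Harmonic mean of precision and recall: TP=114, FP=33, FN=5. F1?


Precision = 114/147 = 0.7755
Recall = 114/119 = 0.958
F1 = 2·P·R/(P+R) = 2·TP/(2·TP+FP+FN) = 228/(228+33+5) = 228/266 = 0.8571

0.8571


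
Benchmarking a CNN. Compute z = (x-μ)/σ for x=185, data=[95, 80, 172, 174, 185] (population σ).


μ = 141.2, σ = 44.3234
z = (185 - 141.2)/44.3234 = 0.9882

0.9882


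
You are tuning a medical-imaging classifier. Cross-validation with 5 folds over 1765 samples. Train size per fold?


Fold size = 1765/5 = 353
Training per fold = 1765 - 353 = 1412

1412


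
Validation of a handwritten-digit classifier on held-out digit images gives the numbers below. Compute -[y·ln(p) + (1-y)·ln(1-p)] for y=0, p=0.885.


BCE = -[y·ln(p) + (1-y)·ln(1-p)]
= -0 - 1·ln(1-0.885)
= -ln(0.115) = 2.1628

2.1628


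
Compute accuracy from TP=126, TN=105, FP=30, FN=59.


Accuracy = (TP+TN)/(TP+TN+FP+FN)
= (126+105)/(320)
= 231/320 = 72.19%

72.19%


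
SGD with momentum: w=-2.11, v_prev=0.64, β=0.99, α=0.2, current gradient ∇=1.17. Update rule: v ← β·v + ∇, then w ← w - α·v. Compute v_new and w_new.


v_new = 0.99·0.64 + 1.17 = 0.6336 + 1.17 = 1.8036
w_new = -2.11 - 0.2·1.8036 = -2.11 - 0.36072 = -2.47072

v_new=1.8036, w_new=-2.47072


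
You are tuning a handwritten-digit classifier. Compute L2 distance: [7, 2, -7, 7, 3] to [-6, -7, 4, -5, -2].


d = √((7+ 6)² + (2+ 7)² + (-7-4)² + (7+ 5)² + (3+ 2)²)
  = √(169 + 81 + 121 + 144 + 25)
  = √540 = 23.2379

23.2379


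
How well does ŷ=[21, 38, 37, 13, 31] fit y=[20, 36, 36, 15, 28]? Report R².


ȳ = 27
SS_res = Σ(y-ŷ)² = 19
SS_tot = Σ(y-ȳ)² = 356
R² = 1 - SS_res/SS_tot = 1 - 0.0534 = 0.9466

0.9466


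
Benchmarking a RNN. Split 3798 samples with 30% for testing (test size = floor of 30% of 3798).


Test = ⌊3798·30/100⌋ = 1139
Train = 3798 - 1139 = 2659

Train: 2659, Test: 1139


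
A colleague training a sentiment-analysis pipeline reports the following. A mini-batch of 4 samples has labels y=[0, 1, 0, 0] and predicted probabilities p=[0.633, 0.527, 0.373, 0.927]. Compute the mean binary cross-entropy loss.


L[0] = -ln(1-0.633) = -ln(0.367) = 1.0024
L[1] = -ln(0.527) = 0.6406
L[2] = -ln(1-0.373) = -ln(0.627) = 0.4668
L[3] = -ln(1-0.927) = -ln(0.073) = 2.6173
mean = (1.0024 + 0.6406 + 0.4668 + 2.6173)/4 = 1.1818

1.1818


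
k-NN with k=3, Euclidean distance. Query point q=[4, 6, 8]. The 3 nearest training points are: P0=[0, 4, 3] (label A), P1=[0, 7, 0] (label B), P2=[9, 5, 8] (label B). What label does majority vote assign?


d(q,P0) = 6.7082  (label A)
d(q,P1) = 9.0  (label B)
d(q,P2) = 5.099  (label B)
Votes: A=1, B=2
Majority → B

B


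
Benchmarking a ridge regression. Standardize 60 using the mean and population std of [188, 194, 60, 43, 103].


μ = 117.6, σ = 63.0701
z = (60 - 117.6)/63.0701 = -0.9133

-0.9133


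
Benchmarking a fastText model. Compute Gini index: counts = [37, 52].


Probabilities: [37/89, 52/89] ≈ [0.4157, 0.5843]
Σpᵢ² = (1369 + 2704)/89² = 4073/7921
Gini = 1 - Σpᵢ² = 1 - 4073/7921 = 0.4858

0.4858


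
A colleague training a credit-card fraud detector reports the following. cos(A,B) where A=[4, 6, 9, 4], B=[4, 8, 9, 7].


A·B = 4·4 + 6·8 + 9·9 + 4·7 = 173
‖A‖ = √149 = 12.2066, ‖B‖ = √210 = 14.4914
cos = 173/(√149·√210) = 173/√31290 = 0.978

0.978


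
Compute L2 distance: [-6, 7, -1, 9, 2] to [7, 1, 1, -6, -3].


d = √((-6-7)² + (7-1)² + (-1-1)² + (9+ 6)² + (2+ 3)²)
  = √(169 + 36 + 4 + 225 + 25)
  = √459 = 21.4243

21.4243


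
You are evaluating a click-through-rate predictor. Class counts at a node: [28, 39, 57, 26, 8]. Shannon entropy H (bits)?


Probabilities: [28/158, 39/158, 57/158, 26/158, 8/158] ≈ [0.1772, 0.2468, 0.3608, 0.1646, 0.0506]
H = -((28/158)·log₂(28/158) + (39/158)·log₂(39/158) + (57/158)·log₂(57/158) + (26/158)·log₂(26/158) + (8/158)·log₂(8/158))
  = 2.1176 bits

2.1176 bits


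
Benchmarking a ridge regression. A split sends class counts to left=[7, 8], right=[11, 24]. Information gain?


Parent = [18, 32], H_parent = 0.9427
H_left = 0.9968 (n=15), H_right = 0.8981 (n=35)
H_children = (15/50)·0.9968 + (35/50)·0.8981 = 0.9277
IG = 0.9427 - 0.9277 = 0.015

0.015


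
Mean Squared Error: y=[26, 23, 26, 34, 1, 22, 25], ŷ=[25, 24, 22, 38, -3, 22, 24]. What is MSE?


Squared errors: (26-25)²=1, (23-24)²=1, (26-22)²=16, (34-38)²=16, (1+ 3)²=16, (22-22)²=0, (25-24)²=1
Sum = 51
MSE = 51/7 = 51/7

51/7


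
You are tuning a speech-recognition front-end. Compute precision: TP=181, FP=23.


Precision = TP/(TP+FP)
= 181/(181+23)
= 181/204 = 88.73%

88.73%


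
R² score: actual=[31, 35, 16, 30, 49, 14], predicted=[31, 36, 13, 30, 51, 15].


ȳ = 29.1667
SS_res = Σ(y-ŷ)² = 15
SS_tot = Σ(y-ȳ)² = 834.83
R² = 1 - SS_res/SS_tot = 1 - 0.018 = 0.982

0.982


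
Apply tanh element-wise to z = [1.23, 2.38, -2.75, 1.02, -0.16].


tanh(1.23) = 0.8426
tanh(2.38) = 0.983
tanh(-2.75) = -0.9919
tanh(1.02) = 0.7699
tanh(-0.16) = -0.1586
result = [0.8426, 0.983, -0.9919, 0.7699, -0.1586]

[0.8426, 0.983, -0.9919, 0.7699, -0.1586]


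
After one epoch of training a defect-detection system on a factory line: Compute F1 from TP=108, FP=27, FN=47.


Precision = 108/135 = 0.8
Recall = 108/155 = 0.6968
F1 = 2·P·R/(P+R) = 2·TP/(2·TP+FP+FN) = 216/(216+27+47) = 216/290 = 0.7448

0.7448


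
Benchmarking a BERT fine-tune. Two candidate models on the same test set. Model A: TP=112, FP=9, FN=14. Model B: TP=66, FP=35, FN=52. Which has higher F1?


Model A: P=112/121=0.9256, R=112/126=0.8889, F1=2PR/(P+R)=2TP/(2TP+FP+FN)=224/247=0.9069
Model B: P=66/101=0.6535, R=66/118=0.5593, F1=2PR/(P+R)=2TP/(2TP+FP+FN)=132/219=0.6027
0.9069 > 0.6027 → Model A

Model A


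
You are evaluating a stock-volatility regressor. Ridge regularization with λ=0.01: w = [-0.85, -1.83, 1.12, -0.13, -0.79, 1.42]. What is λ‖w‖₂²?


‖w‖₂² = (-0.85)² + (-1.83)² + (1.12)² + (-0.13)² + (-0.79)² + (1.42)²
     = 0.7225 + 3.3489 + 1.2544 + 0.0169 + 0.6241 + 2.0164
     = 7.9832
λ·‖w‖₂² = 0.01·7.9832 = 0.079832

0.079832


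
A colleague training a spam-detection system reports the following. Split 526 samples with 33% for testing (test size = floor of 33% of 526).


Test = ⌊526·33/100⌋ = 173
Train = 526 - 173 = 353

Train: 353, Test: 173


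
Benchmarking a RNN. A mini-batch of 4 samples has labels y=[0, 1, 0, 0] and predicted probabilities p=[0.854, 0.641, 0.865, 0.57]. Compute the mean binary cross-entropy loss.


L[0] = -ln(1-0.854) = -ln(0.146) = 1.9241
L[1] = -ln(0.641) = 0.4447
L[2] = -ln(1-0.865) = -ln(0.135) = 2.0025
L[3] = -ln(1-0.57) = -ln(0.43) = 0.844
mean = (1.9241 + 0.4447 + 2.0025 + 0.844)/4 = 1.3038

1.3038


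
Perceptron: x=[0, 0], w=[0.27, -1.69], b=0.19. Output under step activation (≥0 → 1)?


z = (0)·(0.27) + (0)·(-1.69) + 0.19
  = 0.19
step(z) = 1 (z≥0)

1


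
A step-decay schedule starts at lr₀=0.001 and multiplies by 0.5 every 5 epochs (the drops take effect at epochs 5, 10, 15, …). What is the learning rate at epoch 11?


n_drops = ⌊11/5⌋ = 2
lr = 0.001·0.5^2 = 0.001·0.25 = 0.00025

0.00025


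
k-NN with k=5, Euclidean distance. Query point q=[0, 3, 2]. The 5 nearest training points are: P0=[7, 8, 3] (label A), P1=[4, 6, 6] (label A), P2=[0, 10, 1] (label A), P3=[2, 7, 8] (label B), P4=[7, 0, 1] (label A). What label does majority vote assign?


d(q,P0) = 8.6603  (label A)
d(q,P1) = 6.4031  (label A)
d(q,P2) = 7.0711  (label A)
d(q,P3) = 7.4833  (label B)
d(q,P4) = 7.6811  (label A)
Votes: A=4, B=1
Majority → A

A


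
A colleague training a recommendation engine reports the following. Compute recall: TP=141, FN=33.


Recall = TP/(TP+FN)
= 141/(141+33)
= 141/174 = 81.03%

81.03%


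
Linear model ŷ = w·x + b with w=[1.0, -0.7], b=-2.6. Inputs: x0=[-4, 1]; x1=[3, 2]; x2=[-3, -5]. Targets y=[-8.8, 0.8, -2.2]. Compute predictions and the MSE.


ŷ0 = (1.0)·(-4) + (-0.7)·(1) - 2.6 = -7.3
ŷ1 = (1.0)·(3) + (-0.7)·(2) - 2.6 = -1.0
ŷ2 = (1.0)·(-3) + (-0.7)·(-5) - 2.6 = -2.1
errors² = [2.25, 3.24, 0.01]
MSE = 5.5000/3 = 1.8333

1.8333


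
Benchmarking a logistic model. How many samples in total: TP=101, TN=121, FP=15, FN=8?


Total = TP + TN + FP + FN
= 101 + 121 + 15 + 8
= 245
(Predicted positive: 116, predicted negative: 129)

245


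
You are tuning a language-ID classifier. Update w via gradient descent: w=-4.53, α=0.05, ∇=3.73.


w_new = w - α·∇
= -4.53 - 0.05·3.73
= -4.53 - 0.1865
= -4.7165

-4.7165


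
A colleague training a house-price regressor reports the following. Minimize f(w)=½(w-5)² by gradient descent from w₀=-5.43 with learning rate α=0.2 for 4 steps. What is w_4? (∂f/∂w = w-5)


step 1: grad = -5.43-5 = -10.43; w = -5.43 - 0.2·(-10.43) = -3.344
step 2: grad = -3.344-5 = -8.344; w = -3.344 - 0.2·(-8.344) = -1.6752
step 3: grad = -1.6752-5 = -6.6752; w = -1.6752 - 0.2·(-6.6752) = -0.34016
step 4: grad = -0.34016-5 = -5.34016; w = -0.34016 - 0.2·(-5.34016) = 0.727872

0.727872


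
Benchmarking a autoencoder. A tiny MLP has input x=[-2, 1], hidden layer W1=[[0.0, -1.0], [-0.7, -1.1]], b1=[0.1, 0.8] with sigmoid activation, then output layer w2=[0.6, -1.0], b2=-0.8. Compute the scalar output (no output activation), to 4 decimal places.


z1[0] = (0.0)·(-2) + (-1.0)·(1) + 0.1 = -0.9
z1[1] = (-0.7)·(-2) + (-1.1)·(1) + 0.8 = 1.1
h = sigmoid(z1) = [0.2891, 0.7503]
output = (0.6)·(0.2891) + (-1.0)·(0.7503) - 0.8 = -1.3768

-1.3768


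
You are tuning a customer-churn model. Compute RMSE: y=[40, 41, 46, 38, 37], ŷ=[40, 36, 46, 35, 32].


MSE = 59/5 = 11.8
RMSE = √(59/5) = 3.4351

3.4351


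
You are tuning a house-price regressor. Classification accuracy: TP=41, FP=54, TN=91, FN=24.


Accuracy = (TP+TN)/(TP+TN+FP+FN)
= (41+91)/(210)
= 132/210 = 62.86%

62.86%


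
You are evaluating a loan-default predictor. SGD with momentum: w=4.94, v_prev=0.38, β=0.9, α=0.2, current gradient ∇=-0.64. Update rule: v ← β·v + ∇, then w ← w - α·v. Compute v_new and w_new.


v_new = 0.9·0.38 - 0.64 = 0.342 - 0.64 = -0.298
w_new = 4.94 - 0.2·-0.298 = 4.94 + 0.0596 = 4.9996

v_new=-0.298, w_new=4.9996


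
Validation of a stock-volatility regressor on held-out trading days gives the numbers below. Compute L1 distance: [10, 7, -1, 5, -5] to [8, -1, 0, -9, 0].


d = |10-8| + |7+ 1| + |-1-0| + |5+ 9| + |-5-0|
  = 2 + 8 + 1 + 14 + 5
  = 30

30


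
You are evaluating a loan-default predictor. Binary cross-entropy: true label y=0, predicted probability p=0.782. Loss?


BCE = -[y·ln(p) + (1-y)·ln(1-p)]
= -0 - 1·ln(1-0.782)
= -ln(0.218) = 1.5233

1.5233


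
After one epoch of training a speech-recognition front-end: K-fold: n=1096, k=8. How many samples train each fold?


Fold size = 1096/8 = 137
Training per fold = 1096 - 137 = 959

959


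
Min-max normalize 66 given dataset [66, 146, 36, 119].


min=36, max=146
(66-36)/(146-36) = 30/110 = 0.2727

0.2727


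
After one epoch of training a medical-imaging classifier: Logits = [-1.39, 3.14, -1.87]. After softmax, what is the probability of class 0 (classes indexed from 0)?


Exponentials: e^-1.39=0.2491, e^3.14=23.1039, e^-1.87=0.1541
Sum = 23.5071
Softmax = [0.0106, 0.9828, 0.0066]
p[0] = 0.2491/23.5071 = 0.0106

0.0106


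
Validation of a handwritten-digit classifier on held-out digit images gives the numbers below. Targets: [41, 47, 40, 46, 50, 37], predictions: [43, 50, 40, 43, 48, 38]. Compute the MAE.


Absolute errors: |41-43|=2, |47-50|=3, |40-40|=0, |46-43|=3, |50-48|=2, |37-38|=1
Sum = 11
MAE = 11/6 = 11/6

11/6


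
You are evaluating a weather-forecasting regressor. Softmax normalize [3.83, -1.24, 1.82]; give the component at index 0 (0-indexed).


Exponentials: e^3.83=46.0625, e^-1.24=0.2894, e^1.82=6.1719
Sum = 52.5238
Softmax = [0.877, 0.0055, 0.1175]
p[0] = 46.0625/52.5238 = 0.877

0.877


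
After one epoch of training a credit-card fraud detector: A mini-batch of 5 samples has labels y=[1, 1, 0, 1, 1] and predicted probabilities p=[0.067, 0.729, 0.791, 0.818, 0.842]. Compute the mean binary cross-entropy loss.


L[0] = -ln(0.067) = 2.7031
L[1] = -ln(0.729) = 0.3161
L[2] = -ln(1-0.791) = -ln(0.209) = 1.5654
L[3] = -ln(0.818) = 0.2009
L[4] = -ln(0.842) = 0.172
mean = (2.7031 + 0.3161 + 1.5654 + 0.2009 + 0.172)/5 = 0.9915

0.9915


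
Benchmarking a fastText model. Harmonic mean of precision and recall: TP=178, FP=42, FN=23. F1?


Precision = 178/220 = 0.8091
Recall = 178/201 = 0.8856
F1 = 2·P·R/(P+R) = 2·TP/(2·TP+FP+FN) = 356/(356+42+23) = 356/421 = 0.8456

0.8456


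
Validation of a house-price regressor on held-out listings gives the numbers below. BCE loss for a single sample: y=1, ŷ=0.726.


BCE = -[y·ln(p) + (1-y)·ln(1-p)]
= -1·ln(0.726) - 0
= -ln(0.726) = 0.3202

0.3202


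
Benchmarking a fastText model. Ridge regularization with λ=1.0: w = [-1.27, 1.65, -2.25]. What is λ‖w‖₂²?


‖w‖₂² = (-1.27)² + (1.65)² + (-2.25)²
     = 1.6129 + 2.7225 + 5.0625
     = 9.3979
λ·‖w‖₂² = 1.0·9.3979 = 9.3979

9.3979


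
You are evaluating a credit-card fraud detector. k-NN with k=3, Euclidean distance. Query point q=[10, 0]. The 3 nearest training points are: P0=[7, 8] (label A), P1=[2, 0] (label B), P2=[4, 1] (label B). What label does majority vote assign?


d(q,P0) = 8.544  (label A)
d(q,P1) = 8.0  (label B)
d(q,P2) = 6.0828  (label B)
Votes: A=1, B=2
Majority → B

B


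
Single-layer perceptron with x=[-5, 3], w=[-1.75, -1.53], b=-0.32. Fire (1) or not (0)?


z = (-5)·(-1.75) + (3)·(-1.53) - 0.32
  = 3.84
step(z) = 1 (z≥0)

1


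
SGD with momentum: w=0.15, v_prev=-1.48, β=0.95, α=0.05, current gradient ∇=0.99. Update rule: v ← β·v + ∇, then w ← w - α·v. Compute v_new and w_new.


v_new = 0.95·-1.48 + 0.99 = -1.406 + 0.99 = -0.416
w_new = 0.15 - 0.05·-0.416 = 0.15 + 0.0208 = 0.1708

v_new=-0.416, w_new=0.1708


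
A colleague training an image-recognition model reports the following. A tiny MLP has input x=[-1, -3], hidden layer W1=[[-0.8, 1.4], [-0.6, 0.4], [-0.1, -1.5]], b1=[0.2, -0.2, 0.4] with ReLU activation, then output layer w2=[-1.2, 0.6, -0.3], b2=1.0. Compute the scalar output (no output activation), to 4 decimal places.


z1[0] = (-0.8)·(-1) + (1.4)·(-3) + 0.2 = -3.2
z1[1] = (-0.6)·(-1) + (0.4)·(-3) - 0.2 = -0.8
z1[2] = (-0.1)·(-1) + (-1.5)·(-3) + 0.4 = 5.0
h = ReLU(z1) = [0.0, 0.0, 5.0]
output = (-1.2)·(0.0) + (0.6)·(0.0) + (-0.3)·(5.0) + 1.0 = -0.5

-0.5


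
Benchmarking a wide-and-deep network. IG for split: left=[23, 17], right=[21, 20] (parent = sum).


Parent = [44, 37], H_parent = 0.9946
H_left = 0.9837 (n=40), H_right = 0.9996 (n=41)
H_children = (40/81)·0.9837 + (41/81)·0.9996 = 0.9917
IG = 0.9946 - 0.9917 = 0.0029

0.0029


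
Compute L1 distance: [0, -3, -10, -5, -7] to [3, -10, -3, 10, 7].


d = |0-3| + |-3+ 10| + |-10+ 3| + |-5-10| + |-7-7|
  = 3 + 7 + 7 + 15 + 14
  = 46

46


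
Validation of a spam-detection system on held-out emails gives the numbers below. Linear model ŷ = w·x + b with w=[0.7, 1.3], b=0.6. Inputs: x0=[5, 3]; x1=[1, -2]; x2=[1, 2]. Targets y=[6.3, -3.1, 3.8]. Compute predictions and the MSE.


ŷ0 = (0.7)·(5) + (1.3)·(3) + 0.6 = 8.0
ŷ1 = (0.7)·(1) + (1.3)·(-2) + 0.6 = -1.3
ŷ2 = (0.7)·(1) + (1.3)·(2) + 0.6 = 3.9
errors² = [2.89, 3.24, 0.01]
MSE = 6.1400/3 = 2.0467

2.0467


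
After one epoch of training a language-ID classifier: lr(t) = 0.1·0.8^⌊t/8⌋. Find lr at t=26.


n_drops = ⌊26/8⌋ = 3
lr = 0.1·0.8^3 = 0.1·0.512 = 0.0512

0.0512


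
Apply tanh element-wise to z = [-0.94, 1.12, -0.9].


tanh(-0.94) = -0.7352
tanh(1.12) = 0.8076
tanh(-0.9) = -0.7163
result = [-0.7352, 0.8076, -0.7163]

[-0.7352, 0.8076, -0.7163]


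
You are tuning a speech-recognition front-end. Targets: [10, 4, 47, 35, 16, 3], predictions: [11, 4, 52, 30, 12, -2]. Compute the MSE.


Squared errors: (10-11)²=1, (4-4)²=0, (47-52)²=25, (35-30)²=25, (16-12)²=16, (3+ 2)²=25
Sum = 92
MSE = 92/6 = 46/3

46/3


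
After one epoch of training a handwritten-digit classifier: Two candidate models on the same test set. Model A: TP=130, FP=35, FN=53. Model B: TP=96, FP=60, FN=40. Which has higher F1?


Model A: P=130/165=0.7879, R=130/183=0.7104, F1=2PR/(P+R)=2TP/(2TP+FP+FN)=260/348=0.7471
Model B: P=96/156=0.6154, R=96/136=0.7059, F1=2PR/(P+R)=2TP/(2TP+FP+FN)=192/292=0.6575
0.7471 > 0.6575 → Model A

Model A


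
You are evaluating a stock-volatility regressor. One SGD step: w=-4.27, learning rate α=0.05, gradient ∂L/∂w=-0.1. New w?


w_new = w - α·∇
= -4.27 - 0.05·-0.1
= -4.27 + 0.005
= -4.265

-4.265


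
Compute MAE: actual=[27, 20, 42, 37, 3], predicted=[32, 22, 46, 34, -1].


Absolute errors: |27-32|=5, |20-22|=2, |42-46|=4, |37-34|=3, |3+ 1|=4
Sum = 18
MAE = 18/5 = 18/5

18/5


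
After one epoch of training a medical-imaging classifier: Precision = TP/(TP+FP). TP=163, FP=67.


Precision = TP/(TP+FP)
= 163/(163+67)
= 163/230 = 70.87%

70.87%


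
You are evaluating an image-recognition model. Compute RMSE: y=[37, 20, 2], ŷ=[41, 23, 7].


MSE = 50/3 = 16.6667
RMSE = √(50/3) = 4.0825

4.0825


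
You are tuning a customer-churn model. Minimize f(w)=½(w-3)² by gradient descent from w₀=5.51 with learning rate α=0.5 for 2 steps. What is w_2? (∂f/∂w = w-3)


step 1: grad = 5.51-3 = 2.51; w = 5.51 - 0.5·(2.51) = 4.255
step 2: grad = 4.255-3 = 1.255; w = 4.255 - 0.5·(1.255) = 3.6275

3.6275


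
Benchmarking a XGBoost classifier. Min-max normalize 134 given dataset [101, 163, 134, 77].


min=77, max=163
(134-77)/(163-77) = 57/86 = 0.6628

0.6628
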